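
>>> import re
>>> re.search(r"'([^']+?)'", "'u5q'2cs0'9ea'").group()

The match spans [0:5] → "'u5q'".

"'u5q'"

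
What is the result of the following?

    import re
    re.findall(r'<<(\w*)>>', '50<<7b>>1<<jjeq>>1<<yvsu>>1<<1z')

['7b', 'jjeq', 'yvsu']

One capturing group, so `findall` returns just the captured substring from each match — 3 in all.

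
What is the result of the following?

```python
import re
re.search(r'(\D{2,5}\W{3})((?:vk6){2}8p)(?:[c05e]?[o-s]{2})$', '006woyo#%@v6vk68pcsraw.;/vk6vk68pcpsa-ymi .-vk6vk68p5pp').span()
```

(36, 55)

The match spans [36:55] → 'a-ymi .-vk6vk68p5pp'.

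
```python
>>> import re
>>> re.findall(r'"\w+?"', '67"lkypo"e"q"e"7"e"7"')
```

`findall` yields the raw match text (4 of them) because the pattern has no groups.

['"lkypo"', '"q"', '"7"', '"7"']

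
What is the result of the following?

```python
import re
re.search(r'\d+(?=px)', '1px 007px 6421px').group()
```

The `(?=…)`/`(?<=…)` assertion just peeks at neighbouring text; it doesn't advance the match position.
`search` walks the string left to right and returns the first match it finds.
The match spans [0:1] → '1'.

'1'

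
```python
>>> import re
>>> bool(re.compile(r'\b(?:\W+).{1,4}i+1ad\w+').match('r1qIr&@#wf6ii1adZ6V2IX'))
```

False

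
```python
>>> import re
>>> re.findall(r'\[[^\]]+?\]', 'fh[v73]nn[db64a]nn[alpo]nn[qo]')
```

Scanning left to right: at [2:7] → '[v73]'; at [9:16] → '[db64a]'; at [18:24] → '[alpo]'; at [26:30] → '[qo]'.
With no groups in the pattern, `findall` gives back each whole match — 4 here.

['[v73]', '[db64a]', '[alpo]', '[qo]']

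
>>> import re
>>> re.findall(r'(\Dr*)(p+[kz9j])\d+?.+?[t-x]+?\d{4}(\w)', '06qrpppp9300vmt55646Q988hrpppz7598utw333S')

`findall` packs the 3 group values into a tuple for every match.

[('qr', 'pppp9', '6')]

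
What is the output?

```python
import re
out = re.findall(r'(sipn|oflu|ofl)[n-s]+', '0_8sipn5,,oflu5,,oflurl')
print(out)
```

With a single group, `findall` returns only what that group captured — 1 item.

['oflu']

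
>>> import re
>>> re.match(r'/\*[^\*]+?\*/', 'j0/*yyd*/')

None

`re.match` only tries the pattern at the start of the string.
Here position 0 doesn't satisfy it, so the call returns None.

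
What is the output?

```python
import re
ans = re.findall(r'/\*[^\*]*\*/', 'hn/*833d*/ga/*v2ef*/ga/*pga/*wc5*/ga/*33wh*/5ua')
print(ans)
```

['/*833d*/', '/*v2ef*/', '/*wc5*/', '/*33wh*/']

`findall` yields the raw match text (4 of them) because the pattern has no groups.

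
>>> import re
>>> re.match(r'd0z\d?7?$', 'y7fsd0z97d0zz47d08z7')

Pattern: the literal 'd0z', then optionally a digit; then optionally a literal '7'; then anchored at the end.
`re.match` won't scan ahead — the pattern has to work from the very first character.
Here position 0 doesn't satisfy it, so the call returns None.

None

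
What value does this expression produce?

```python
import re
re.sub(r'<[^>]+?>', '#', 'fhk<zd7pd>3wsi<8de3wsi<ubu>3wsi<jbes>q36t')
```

'fhk#3wsi#3wsi#q36t'

Matches: at [3:10] → '<zd7pd>'; at [14:27] → '<8de3wsi<ubu>'; at [31:37] → '<jbes>'.
Every occurrence is swapped for '#'.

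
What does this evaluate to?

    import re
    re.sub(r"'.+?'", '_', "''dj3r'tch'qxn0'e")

Matches: at [0:7] → "''dj3r'"; at [10:16] → "'qxn0'".
Each match is replaced by '_'.

'_tch_e'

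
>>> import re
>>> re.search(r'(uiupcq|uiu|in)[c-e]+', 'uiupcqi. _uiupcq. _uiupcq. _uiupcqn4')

`re.search` scans for the first position where the pattern succeeds.
Here no position works, so the call returns None.

None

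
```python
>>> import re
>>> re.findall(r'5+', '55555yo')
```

['55555']

This matches one or more of a literal '5'.
Walking the string: at [0:5] → '55555'.
Since nothing is captured, `findall` lists the 1 matched substring directly.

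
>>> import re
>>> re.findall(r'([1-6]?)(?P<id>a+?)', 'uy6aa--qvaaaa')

[('6', 'a'), ('', 'a'), ('', 'a'), ('', 'a'), ('', 'a'), ('', 'a')]

The pattern matches optionally a character in [1-6] (captured); then one or more of a literal 'a' (lazy) (captured as 'id').
The `?` after the quantifier makes it lazy — it takes as little as possible before letting the rest of the pattern try.
Scanning left to right: at [2:4] match '6a', groups = ('6', 'a'); at [4:5] match 'a', groups = ('', 'a'); at [9:10] match 'a', groups = ('', 'a'); at [10:11] match 'a', groups = ('', 'a'); at [11:12] match 'a', groups = ('', 'a'); ….
Multiple groups make `findall` return tuples — one 2-tuple for each match.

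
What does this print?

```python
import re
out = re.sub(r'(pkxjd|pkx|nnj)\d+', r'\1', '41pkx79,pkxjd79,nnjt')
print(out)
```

Matches: at [2:7] → 'pkx79'; at [8:15] → 'pkxjd79'.
Each match is replaced using the text its own group 1 captured.

41pkx,pkxjd,nnjt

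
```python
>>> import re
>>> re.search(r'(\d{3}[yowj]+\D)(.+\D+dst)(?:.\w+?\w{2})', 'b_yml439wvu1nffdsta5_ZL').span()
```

(5, 22)

The pattern matches exactly 3 of a digit, then one or more of one of [yowj], then a non-digit (captured); then one or more of any character, then one or more of a non-digit, then the literal 'dst' (captured); then any character, then one or more of a word character (lazy), then exactly 2 of a word character (non-capturing group).
The match spans [5:22] → '439wvu1nffdsta5_Z'.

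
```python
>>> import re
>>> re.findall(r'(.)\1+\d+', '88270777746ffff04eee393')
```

A backreference is literal: `\1` must see the identical characters the first group matched.
Matches: at [0:11] match '88270777746', group 1 = '8'; at [11:17] match 'ffff04', group 1 = 'f'; at [17:23] match 'eee393', group 1 = 'e'.
Because there's exactly one group, `findall` drops the full match and keeps group 1 from each hit.

['8', 'f', 'e']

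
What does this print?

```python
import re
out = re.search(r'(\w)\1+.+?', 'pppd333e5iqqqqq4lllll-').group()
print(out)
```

pppd

The backreference `\1` re-matches whatever the first group consumed, character for character.
`re.search` scans for the first position where the pattern succeeds.
The match spans [0:4] → 'pppd'.
Captured: group 1 = 'p'.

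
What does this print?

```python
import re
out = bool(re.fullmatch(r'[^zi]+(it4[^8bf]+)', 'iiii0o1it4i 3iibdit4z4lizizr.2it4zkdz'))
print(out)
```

False

Pattern: one or more of any character except [zi]; then the literal 'it4', then one or more of any character except [8bf] (captured).
`re.fullmatch` requires the pattern to consume the entire string.
Here there's no way to consume every character, so the call returns None, and `bool(None)` is False.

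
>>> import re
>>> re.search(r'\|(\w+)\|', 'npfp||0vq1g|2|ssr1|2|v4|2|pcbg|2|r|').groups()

('0vq1g',)

The match spans [5:12] → '|0vq1g|'.
Captured: group 1 = '0vq1g'.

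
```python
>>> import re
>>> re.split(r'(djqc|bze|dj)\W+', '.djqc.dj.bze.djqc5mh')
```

Because the pattern has a capturing group, `split` also inserts each captured text between the pieces.

['.', 'djqc', '', 'dj', '', 'bze', 'djqc5mh']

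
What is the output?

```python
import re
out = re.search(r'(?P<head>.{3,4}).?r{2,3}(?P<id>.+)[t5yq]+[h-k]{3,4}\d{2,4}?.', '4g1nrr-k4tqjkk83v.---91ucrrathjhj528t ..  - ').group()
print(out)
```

4g1nrr-k4tqjkk83v.---91ucrrathjhj528

Because the quantifier is non-greedy, it stops expanding at the earliest point where the rest of the pattern can succeed.
The match spans [0:36] → '4g1nrr-k4tqjkk83v.---91ucrrathjhj528'.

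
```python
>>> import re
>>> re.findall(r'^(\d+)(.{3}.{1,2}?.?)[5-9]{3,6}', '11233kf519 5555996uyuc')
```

The pattern matches anchored at the start of the string; then one or more of a digit (captured); then exactly 3 of any character, then 1 to 2 of any character (lazy), then optionally any character (captured); then 3 to 6 of a character in [5-9].
Walking the string: at [0:17] match '11233kf519 555599', groups = ('11233', 'kf519 ').
With 2 capturing groups, `findall` returns a 2-tuple per match.

[('11233', 'kf519 ')]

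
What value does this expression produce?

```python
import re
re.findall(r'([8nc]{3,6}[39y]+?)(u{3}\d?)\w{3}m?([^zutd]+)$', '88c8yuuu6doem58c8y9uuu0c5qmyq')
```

The pattern matches 3 to 6 of one of [8nc], then one or more of one of [39y] (lazy) (captured); then exactly 3 of the literal 'u', then optionally a digit (captured); then exactly 3 of a word character, then optionally the literal 'm'; then one or more of any character except [zutd] (captured); then anchored at the end.
`findall` packs the 3 group values into a tuple for every match.

[('8c8y9', 'uuu0', 'yq')]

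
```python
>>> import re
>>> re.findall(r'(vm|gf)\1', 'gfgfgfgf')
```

`\1` has to match the exact text group 1 already captured.
Because there's exactly one group, `findall` drops the full match and keeps group 1 from each hit.

['gf', 'gf']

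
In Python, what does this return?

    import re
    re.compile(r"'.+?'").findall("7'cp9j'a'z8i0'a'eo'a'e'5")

["'cp9j'", "'z8i0'", "'eo'", "'e'"]

Scanning left to right: at [1:7] → "'cp9j'"; at [8:14] → "'z8i0'"; at [15:19] → "'eo'"; at [20:23] → "'e'".
No capturing groups, so `findall` returns the 4 full match strings.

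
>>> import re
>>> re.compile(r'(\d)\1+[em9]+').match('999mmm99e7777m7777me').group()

`match` is anchored at position 0; if the pattern doesn't fit there, it returns None.
The match spans [0:9] → '999mmm99e'.

'999mmm99e'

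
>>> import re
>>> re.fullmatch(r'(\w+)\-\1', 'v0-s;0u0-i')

None

For `fullmatch`, every character of the input must be accounted for by the pattern.
Here the pattern can't cover the whole string, so the call returns None.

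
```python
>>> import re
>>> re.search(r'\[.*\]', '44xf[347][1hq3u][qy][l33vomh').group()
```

'[347][1hq3u][qy]'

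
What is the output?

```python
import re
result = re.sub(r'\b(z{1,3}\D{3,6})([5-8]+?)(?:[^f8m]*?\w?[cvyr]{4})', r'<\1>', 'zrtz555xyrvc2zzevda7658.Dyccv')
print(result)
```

<zrtz>2zzevda7658.Dyccv

The pattern matches a word boundary (`\b`, zero-width); then 1 to 3 of the literal 'z', then 3 to 6 of a non-digit (captured); then one or more of a character in [5-8] (lazy) (captured); then zero or more of any character except [f8m] (lazy), then optionally a word character, then exactly 4 of one of [cvyr] (non-capturing group).
Matches: at [0:12] → 'zrtz555xyrvc'.
The replacement refers to a captured group, so each match is rewritten using its own captured text.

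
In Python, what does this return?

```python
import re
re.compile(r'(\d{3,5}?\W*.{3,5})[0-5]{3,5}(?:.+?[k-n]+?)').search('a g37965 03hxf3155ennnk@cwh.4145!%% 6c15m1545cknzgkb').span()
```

(3, 20)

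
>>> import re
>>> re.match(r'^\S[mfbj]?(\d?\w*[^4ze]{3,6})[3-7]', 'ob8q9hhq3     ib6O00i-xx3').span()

(0, 9)

Pattern: anchored at the start of the string; then a non-whitespace character, then optionally one of [mfbj]; then optionally a digit, then zero or more of a word character, then 3 to 6 of any character except [4ze] (captured); then a character in [3-7].
`match` is anchored at position 0; if the pattern doesn't fit there, it returns None.
The match spans [0:9] → 'ob8q9hhq3'.
Captured: group 1 = '8q9hhq'.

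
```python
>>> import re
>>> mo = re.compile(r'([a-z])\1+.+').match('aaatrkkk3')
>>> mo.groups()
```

('a',)

After group 1 captures some text, `\1` only succeeds where that same text appears again.
`re.match` only tries the pattern at the start of the string.
The match spans [0:9] → 'aaatrkkk3'.
Captured: group 1 = 'a'.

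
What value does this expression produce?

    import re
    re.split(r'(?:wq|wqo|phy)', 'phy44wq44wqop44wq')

The regex engine tests alternatives in the order written; an earlier branch that matches wins even if a later one would match more.
Matches to split on: at [0:3] → 'phy'; at [5:7] → 'wq'; at [9:11] → 'wq'; at [15:17] → 'wq'.
`split` removes every match and returns the 5 fragments in between.

['', '44', '44', 'op44', '']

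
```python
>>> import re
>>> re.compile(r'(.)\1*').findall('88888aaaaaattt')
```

['8', 'a', 't']

The backreference `\1` re-matches whatever the first group consumed, character for character.
One capturing group, so `findall` returns just the captured substring from each match — 3 in all.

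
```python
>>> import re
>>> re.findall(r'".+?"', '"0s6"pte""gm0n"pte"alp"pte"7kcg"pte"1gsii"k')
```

A non-greedy quantifier consumes as few characters as it can — just enough that the remainder of the pattern still matches from where it stops; whatever follows it matches normally.
Scanning left to right: at [0:5] → '"0s6"'; at [8:15] → '""gm0n"'; at [18:23] → '"alp"'; at [26:32] → '"7kcg"'; at [35:42] → '"1gsii"'.
Since nothing is captured, `findall` lists the 5 matched substrings directly.

['"0s6"', '""gm0n"', '"alp"', '"7kcg"', '"1gsii"']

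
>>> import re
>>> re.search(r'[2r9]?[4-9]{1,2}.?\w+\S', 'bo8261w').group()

The match spans [2:7] → '8261w'.

'8261w'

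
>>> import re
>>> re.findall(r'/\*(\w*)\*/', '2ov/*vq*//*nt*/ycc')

One capturing group, so `findall` returns just the captured substring from each match — 2 in all.

['vq', 'nt']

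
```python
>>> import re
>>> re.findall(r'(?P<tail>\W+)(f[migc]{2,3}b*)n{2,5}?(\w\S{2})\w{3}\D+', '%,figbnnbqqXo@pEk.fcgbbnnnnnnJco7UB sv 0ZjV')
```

Pattern: one or more of a non-word character (captured as 'tail'); then a literal 'f', then 2 to 3 of one of [migc], then zero or more of a literal 'b' (captured); then 2 to 5 of a literal 'n' (lazy); then a word character, then exactly 2 of a non-whitespace character (captured); then exactly 3 of a word character, then one or more of a non-digit.
The `?` after the quantifier makes it lazy — it takes as little as possible before letting the rest of the pattern try.
Walking the string: at [17:32] match '.fcgbbnnnnnnJco', groups = ('.', 'fcgbb', 'nnn').
With 3 capturing groups, `findall` returns a 3-tuple per match.

[('.', 'fcgbb', 'nnn')]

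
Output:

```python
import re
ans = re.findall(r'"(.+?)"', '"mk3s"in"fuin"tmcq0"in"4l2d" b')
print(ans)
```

Walking the string: at [0:6] match '"mk3s"', group 1 = 'mk3s'; at [8:14] match '"fuin"', group 1 = 'fuin'; at [19:23] match '"in"', group 1 = 'in'.
`findall` collects group 1 from each match (3 total).

['mk3s', 'fuin', 'in']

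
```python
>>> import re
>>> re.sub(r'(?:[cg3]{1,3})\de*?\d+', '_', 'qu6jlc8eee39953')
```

Pattern: 1 to 3 of one of [cg3] (non-capturing group); then a digit, then zero or more of the literal 'e' (lazy), then one or more of a digit.
Matches: at [5:15] → 'c8eee39953'.
Each match is replaced by '_'.

'qu6jl_'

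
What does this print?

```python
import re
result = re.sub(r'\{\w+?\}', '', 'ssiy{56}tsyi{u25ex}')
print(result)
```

ssiytsyi

Matches: at [4:8] → '{56}'; at [12:19] → '{u25ex}'.
Every occurrence is swapped for ''.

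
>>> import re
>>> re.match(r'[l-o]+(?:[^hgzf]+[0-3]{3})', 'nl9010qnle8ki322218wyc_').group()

Pattern: one or more of a character in [l-o]; then one or more of any character except [hgzf], then exactly 3 of a character in [0-3] (non-capturing group).
`re.match` only tries the pattern at the start of the string.
The match spans [0:18] → 'nl9010qnle8ki32221'.

'nl9010qnle8ki32221'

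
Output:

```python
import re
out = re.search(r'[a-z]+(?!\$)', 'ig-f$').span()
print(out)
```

`(?!…)`/`(?<!…)` only lets a position through if the neighbouring text does NOT match; no characters are consumed.
`re.search` tries every starting position until one works.
The match spans [0:2] → 'ig'.

(0, 2)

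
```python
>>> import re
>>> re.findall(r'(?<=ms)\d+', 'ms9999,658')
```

Because the assertion is zero-width, the text it checks is not consumed and won't appear in the result.
Scanning left to right: at [2:6] → '9999'.
Since nothing is captured, `findall` lists the 1 matched substring directly.

['9999']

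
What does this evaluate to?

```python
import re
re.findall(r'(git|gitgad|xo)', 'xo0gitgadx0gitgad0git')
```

Alternation tries branches left to right and keeps the first one that lets the overall match succeed at that position.
Walking the string: at [0:2] match 'xo', group 1 = 'xo'; at [3:6] match 'git', group 1 = 'git'; at [11:14] match 'git', group 1 = 'git'; at [18:21] match 'git', group 1 = 'git'.
One capturing group, so `findall` returns just the captured substring from each match — 4 in all.

['xo', 'git', 'git', 'git']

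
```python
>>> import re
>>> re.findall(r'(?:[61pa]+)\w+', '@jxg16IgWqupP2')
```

['16IgWqupP2']

This matches one or more of one of [61pa] (non-capturing group); then one or more of a word character.
No capturing groups, so `findall` returns the 1 full match string.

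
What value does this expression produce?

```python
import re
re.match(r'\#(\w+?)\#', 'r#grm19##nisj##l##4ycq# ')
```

None

With `match`, the pattern is implicitly anchored at the beginning.
Here the string doesn't start with a match, so the call returns None.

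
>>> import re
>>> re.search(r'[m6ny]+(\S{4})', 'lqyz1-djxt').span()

This matches one or more of one of [m6ny]; then exactly 4 of a non-whitespace character (captured).
The match spans [2:7] → 'yz1-d'.

(2, 7)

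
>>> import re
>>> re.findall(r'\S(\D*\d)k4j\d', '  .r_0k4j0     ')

This matches a non-whitespace character; then zero or more of a non-digit, then a digit (captured); then the literal 'k4j', then a digit.
Matches: at [2:10] match '.r_0k4j0', group 1 = 'r_0'.
`findall` collects group 1 from the one match (1 total).

['r_0']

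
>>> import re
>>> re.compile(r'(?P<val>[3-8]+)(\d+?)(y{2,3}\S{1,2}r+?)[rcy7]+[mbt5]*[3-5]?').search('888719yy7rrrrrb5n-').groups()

The match spans [0:16] → '888719yy7rrrrrb5'.
Captured: group 1 = '8887', group 2 = '19', group 3 = 'yy7rr'.

('8887', '19', 'yy7rr')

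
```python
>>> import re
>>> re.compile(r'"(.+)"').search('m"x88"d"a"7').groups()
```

('x88"d"a',)

`search` walks the string left to right and returns the first match it finds.
The match spans [1:10] → '"x88"d"a"'.
Captured: group 1 = 'x88"d"a'.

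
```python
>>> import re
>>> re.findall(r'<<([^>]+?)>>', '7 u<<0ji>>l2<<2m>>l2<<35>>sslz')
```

Scanning left to right: at [3:10] match '<<0ji>>', group 1 = '0ji'; at [12:18] match '<<2m>>', group 1 = '2m'; at [20:26] match '<<35>>', group 1 = '35'.
`findall` collects group 1 from each match (3 total).

['0ji', '2m', '35']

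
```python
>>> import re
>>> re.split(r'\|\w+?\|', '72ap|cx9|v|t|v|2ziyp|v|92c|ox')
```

Each match becomes a cut point; 5 segments remain.

['72ap', 'v', 'v', 'v', 'ox']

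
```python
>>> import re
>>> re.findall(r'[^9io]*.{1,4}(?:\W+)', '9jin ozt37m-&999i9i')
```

['9jin ', 'zt37m-&']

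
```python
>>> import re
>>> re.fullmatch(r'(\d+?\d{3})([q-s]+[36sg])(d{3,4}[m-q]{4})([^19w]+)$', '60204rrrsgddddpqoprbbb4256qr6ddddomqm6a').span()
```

(0, 39)

This matches one or more of a digit (lazy), then exactly 3 of a digit (captured); then one or more of a character in [q-s], then one of [36sg] (captured); then 3 to 4 of a literal 'd', then exactly 4 of a character in [m-q] (captured); then one or more of any character except [19w] (captured); then anchored at the end.
`re.fullmatch` requires the pattern to consume the entire string.
The match spans [0:39] → '60204rrrsgddddpqoprbbb4256qr6ddddomqm6a'.
Captured: group 1 = '60204', group 2 = 'rrrsg', group 3 = 'ddddpqop', group 4 = 'rbbb4256qr6ddddomqm6a'.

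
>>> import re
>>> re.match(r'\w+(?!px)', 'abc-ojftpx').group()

'abc'

`re.match` won't scan ahead — the pattern has to work from the very first character.
The match spans [0:3] → 'abc'.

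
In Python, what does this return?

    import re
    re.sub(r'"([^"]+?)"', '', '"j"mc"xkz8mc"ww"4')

'mcww"4'

Every occurrence is swapped for ''.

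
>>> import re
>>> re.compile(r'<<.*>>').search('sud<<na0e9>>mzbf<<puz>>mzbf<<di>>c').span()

(3, 33)

`re.search` tries every starting position until one works.
The match spans [3:33] → '<<na0e9>>mzbf<<puz>>mzbf<<di>>'.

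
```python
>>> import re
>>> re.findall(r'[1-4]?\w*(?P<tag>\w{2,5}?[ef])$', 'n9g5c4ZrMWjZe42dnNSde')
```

The pattern matches optionally a character in [1-4], then zero or more of a word character; then 2 to 5 of a word character (lazy), then one of [ef] (captured as 'tag'); then anchored at the end.
Walking the string: at [0:21] match 'n9g5c4ZrMWjZe42dnNSde', group 1 = 'Sde'.
With a single group, `findall` returns only what that group captured — 1 item.

['Sde']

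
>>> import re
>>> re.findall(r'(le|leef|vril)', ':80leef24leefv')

['le', 'le']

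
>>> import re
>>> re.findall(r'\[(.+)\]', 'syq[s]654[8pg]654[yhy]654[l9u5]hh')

['s]654[8pg]654[yhy]654[l9u5']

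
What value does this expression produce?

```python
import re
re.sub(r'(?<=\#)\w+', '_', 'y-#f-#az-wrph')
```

'y-#_-#_-wrph'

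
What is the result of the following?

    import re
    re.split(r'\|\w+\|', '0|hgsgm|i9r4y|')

['0', 'i9r4y|']

Splitting on the pattern gives 2 pieces.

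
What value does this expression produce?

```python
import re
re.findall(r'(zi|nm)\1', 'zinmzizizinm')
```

['zi']

`\1` has to match the exact text group 1 already captured.
With a single group, `findall` returns only what that group captured — 1 item.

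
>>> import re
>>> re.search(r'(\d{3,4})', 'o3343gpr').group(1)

'3343'

The match spans [1:5] → '3343'.
Captured: group 1 = '3343'.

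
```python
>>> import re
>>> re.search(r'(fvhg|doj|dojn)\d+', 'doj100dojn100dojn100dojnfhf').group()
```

`search` walks the string left to right and returns the first match it finds.
The match spans [0:6] → 'doj100'.
Captured: group 1 = 'doj'.

'doj100'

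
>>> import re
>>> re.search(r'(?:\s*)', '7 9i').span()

The match spans [0:0] → ''.

(0, 0)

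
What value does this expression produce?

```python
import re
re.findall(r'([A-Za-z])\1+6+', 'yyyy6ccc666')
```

After group 1 captures some text, `\1` only succeeds where that same text appears again.
Scanning left to right: at [0:5] match 'yyyy6', group 1 = 'y'; at [5:11] match 'ccc666', group 1 = 'c'.
One capturing group, so `findall` returns just the captured substring from each match — 2 in all.

['y', 'c']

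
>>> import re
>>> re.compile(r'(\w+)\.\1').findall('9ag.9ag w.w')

['9ag', 'w']

After group 1 captures some text, `\1` only succeeds where that same text appears again.
Scanning left to right: at [0:7] match '9ag.9ag', group 1 = '9ag'; at [8:11] match 'w.w', group 1 = 'w'.
One capturing group, so `findall` returns just the captured substring from each match — 2 in all.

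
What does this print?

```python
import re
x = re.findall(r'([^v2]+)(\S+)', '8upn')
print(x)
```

The pattern matches one or more of any character except [v2] (captured); then one or more of a non-whitespace character (captured).
Walking the string: at [0:4] match '8upn', groups = ('8up', 'n').
Multiple groups make `findall` return tuples — one 2-tuple for the one match.

[('8up', 'n')]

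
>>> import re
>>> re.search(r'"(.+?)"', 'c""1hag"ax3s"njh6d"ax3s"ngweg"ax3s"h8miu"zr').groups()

('"1hag',)

The match spans [1:8] → '""1hag"'.
Captured: group 1 = '"1hag'.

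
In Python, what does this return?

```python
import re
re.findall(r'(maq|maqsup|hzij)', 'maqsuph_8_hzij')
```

Alternation tries branches left to right and keeps the first one that lets the overall match succeed at that position.
Walking the string: at [0:3] match 'maq', group 1 = 'maq'; at [10:14] match 'hzij', group 1 = 'hzij'.
One capturing group, so `findall` returns just the captured substring from each match — 2 in all.

['maq', 'hzij']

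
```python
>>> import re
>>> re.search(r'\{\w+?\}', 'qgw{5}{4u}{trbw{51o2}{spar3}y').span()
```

The match spans [3:6] → '{5}'.

(3, 6)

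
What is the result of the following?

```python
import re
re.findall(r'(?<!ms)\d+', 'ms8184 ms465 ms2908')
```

Because the assertion is negative and zero-width, positions next to the forbidden text are skipped.
No capturing groups, so `findall` returns the 3 full match strings.

['184', '65', '908']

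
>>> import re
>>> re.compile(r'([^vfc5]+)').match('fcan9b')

None

Pattern: one or more of any character except [vfc5] (captured).
`re.match` won't scan ahead — the pattern has to work from the very first character.
Here the pattern fails at index 0, so the call returns None.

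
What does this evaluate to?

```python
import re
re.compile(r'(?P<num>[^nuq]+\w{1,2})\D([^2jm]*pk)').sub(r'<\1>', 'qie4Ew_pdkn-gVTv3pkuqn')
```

Each match is replaced using the text its own group 1 captured.

'q<ie4Ew_pdkn>uqn'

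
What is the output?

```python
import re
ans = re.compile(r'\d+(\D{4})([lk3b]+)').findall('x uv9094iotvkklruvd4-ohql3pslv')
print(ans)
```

Multiple groups make `findall` return tuples — one 2-tuple for each match.

[('iotv', 'kkl'), ('-ohq', 'l3')]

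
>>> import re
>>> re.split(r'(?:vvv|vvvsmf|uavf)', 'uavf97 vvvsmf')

['', '97 ', 'smf']

Branches in `(...|...)` are attempted left-to-right; the first branch that allows the whole pattern to succeed is taken.
Matches to split on: at [0:4] → 'uavf'; at [7:10] → 'vvv'.
The string is cut at each match, leaving 3 pieces.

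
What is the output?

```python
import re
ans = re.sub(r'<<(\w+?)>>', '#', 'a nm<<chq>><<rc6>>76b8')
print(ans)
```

Matches: at [4:11] → '<<chq>>'; at [11:18] → '<<rc6>>'.
`sub` substitutes '#' at each match site.

a nm##76b8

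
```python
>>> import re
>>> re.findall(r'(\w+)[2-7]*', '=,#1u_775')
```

The pattern matches one or more of a word character (captured); then zero or more of a character in [2-7].
Matches: at [3:9] match '1u_775', group 1 = '1u_775'.
With a single group, `findall` returns only what that group captured — 1 item.

['1u_775']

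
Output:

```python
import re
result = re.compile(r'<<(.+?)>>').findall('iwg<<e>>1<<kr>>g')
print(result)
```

['e', 'kr']

With a single group, `findall` returns only what that group captured — 2 items.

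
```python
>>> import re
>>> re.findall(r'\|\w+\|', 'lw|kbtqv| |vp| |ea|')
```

['|kbtqv|', '|vp|', '|ea|']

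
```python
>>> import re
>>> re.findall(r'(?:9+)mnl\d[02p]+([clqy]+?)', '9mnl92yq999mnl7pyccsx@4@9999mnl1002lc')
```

The pattern matches one or more of a literal '9' (non-capturing group); then the literal 'mnl', then a digit, then one or more of one of [02p]; then one or more of one of [clqy] (lazy) (captured).
A non-greedy quantifier consumes as few characters as it can — just enough that the remainder of the pattern still matches from where it stops; whatever follows it matches normally.
Scanning left to right: at [0:7] match '9mnl92y', group 1 = 'y'; at [8:17] match '999mnl7py', group 1 = 'y'; at [24:36] match '9999mnl1002l', group 1 = 'l'.
`findall` collects group 1 from each match (3 total).

['y', 'y', 'l']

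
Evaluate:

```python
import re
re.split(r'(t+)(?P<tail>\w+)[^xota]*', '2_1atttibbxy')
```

['2_1a', 'ttt', 'ibbxy', '']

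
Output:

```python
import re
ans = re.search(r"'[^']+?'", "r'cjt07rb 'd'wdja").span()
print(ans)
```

(1, 11)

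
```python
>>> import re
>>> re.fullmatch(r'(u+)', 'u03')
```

None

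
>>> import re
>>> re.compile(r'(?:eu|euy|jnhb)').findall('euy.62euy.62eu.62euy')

['eu', 'eu', 'eu', 'eu']

Alternation isn't longest-match — the leftmost alternative that fits at this position is chosen.
Scanning left to right: at [0:2] → 'eu'; at [6:8] → 'eu'; at [12:14] → 'eu'; at [17:19] → 'eu'.
Since nothing is captured, `findall` lists the 4 matched substrings directly.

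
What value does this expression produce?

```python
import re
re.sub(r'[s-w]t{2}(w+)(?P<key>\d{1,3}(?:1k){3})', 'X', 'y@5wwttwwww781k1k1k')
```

'y@5wX'

Pattern: a character in [s-w], then exactly 2 of the literal 't'; then one or more of a literal 'w' (captured); then 1 to 3 of a digit, then the literal '1k' repeated 3 times (captured as 'key').
Matches: at [4:19] → 'wttwwww781k1k1k'.
Each match is replaced by 'X'.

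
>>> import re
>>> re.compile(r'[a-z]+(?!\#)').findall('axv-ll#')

The negative lookaround is zero-width — it rules out positions where the adjacent text would match, without consuming anything.
Walking the string: at [0:3] → 'axv'; at [4:5] → 'l'.
Since nothing is captured, `findall` lists the 2 matched substrings directly.

['axv', 'l']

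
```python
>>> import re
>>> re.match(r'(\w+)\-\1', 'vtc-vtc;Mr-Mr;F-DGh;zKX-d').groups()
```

('vtc',)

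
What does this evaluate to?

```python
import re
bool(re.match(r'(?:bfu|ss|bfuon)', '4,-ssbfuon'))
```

With `match`, the pattern is implicitly anchored at the beginning.
Here the string doesn't start with a match, so the call returns None, and `bool(None)` is False.

False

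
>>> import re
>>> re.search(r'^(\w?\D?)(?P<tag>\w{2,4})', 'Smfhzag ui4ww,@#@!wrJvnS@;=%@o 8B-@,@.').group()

The pattern matches anchored at the start of the string; then optionally a word character, then optionally a non-digit (captured); then 2 to 4 of a word character (captured as 'tag').
`re.search` scans for the first position where the pattern succeeds.
The match spans [0:6] → 'Smfhza'.
Captured: group 1 = 'Sm', group 2 = 'fhza'.

'Smfhza'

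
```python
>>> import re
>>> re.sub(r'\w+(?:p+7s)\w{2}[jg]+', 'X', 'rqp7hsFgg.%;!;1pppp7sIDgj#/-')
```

'rqp7hsFgg.%;!;X#/-'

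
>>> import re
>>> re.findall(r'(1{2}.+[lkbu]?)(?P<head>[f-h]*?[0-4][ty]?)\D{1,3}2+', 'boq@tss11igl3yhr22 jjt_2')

[('11igl', '3y')]

`findall` packs the 2 group values into a tuple for every match.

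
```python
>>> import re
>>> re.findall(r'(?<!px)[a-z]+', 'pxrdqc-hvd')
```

Because the assertion is negative and zero-width, positions next to the forbidden text are skipped.
Scanning left to right: at [0:6] → 'pxrdqc'; at [7:10] → 'hvd'.
No capturing groups, so `findall` returns the 2 full match strings.

['pxrdqc', 'hvd']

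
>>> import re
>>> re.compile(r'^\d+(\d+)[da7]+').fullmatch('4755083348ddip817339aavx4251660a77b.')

None

Pattern: anchored at the start of the string; then one or more of a digit; then one or more of a digit (captured); then one or more of one of [da7].
`fullmatch` succeeds only if the pattern covers the string from start to end.
Here the string isn't matched end-to-end, so the call returns None.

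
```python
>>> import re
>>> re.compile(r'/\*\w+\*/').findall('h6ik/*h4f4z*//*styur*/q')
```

Since nothing is captured, `findall` lists the 2 matched substrings directly.

['/*h4f4z*/', '/*styur*/']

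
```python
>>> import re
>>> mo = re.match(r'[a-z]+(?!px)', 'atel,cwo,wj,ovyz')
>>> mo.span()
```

(0, 4)

A negative assertion filters positions out without eating any characters.
`match` is anchored at position 0; if the pattern doesn't fit there, it returns None.
The match spans [0:4] → 'atel'.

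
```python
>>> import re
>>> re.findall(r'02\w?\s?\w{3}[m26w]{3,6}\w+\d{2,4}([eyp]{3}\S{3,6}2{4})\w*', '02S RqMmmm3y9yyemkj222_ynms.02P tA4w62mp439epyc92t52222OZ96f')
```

['epyc92t52222']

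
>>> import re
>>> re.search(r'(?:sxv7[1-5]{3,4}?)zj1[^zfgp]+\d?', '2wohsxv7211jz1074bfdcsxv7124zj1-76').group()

This matches the literal 'sx', then the literal 'v7', then 3 to 4 of a character in [1-5] (lazy) (non-capturing group); then the literal 'zj1', then one or more of any character except [zfgp], then optionally a digit.
The match spans [21:34] → 'sxv7124zj1-76'.

'sxv7124zj1-76'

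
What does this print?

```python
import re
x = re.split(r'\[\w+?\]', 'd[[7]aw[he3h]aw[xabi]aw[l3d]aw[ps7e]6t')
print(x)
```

['d[', 'aw', 'aw', 'aw', 'aw', '6t']

Matches to split on: at [2:5] → '[7]'; at [7:13] → '[he3h]'; at [15:21] → '[xabi]'; at [23:28] → '[l3d]'; at [30:36] → '[ps7e]'.
Each match becomes a cut point; 6 segments remain.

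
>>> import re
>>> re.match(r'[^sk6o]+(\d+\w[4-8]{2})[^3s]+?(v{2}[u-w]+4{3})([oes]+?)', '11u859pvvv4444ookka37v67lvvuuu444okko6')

None

With `match`, the pattern is implicitly anchored at the beginning.
Here the string doesn't start with a match, so the call returns None.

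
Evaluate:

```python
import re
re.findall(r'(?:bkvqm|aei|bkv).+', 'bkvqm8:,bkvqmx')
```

Walking the string: at [0:14] → 'bkvqm8:,bkvqmx'.
Since nothing is captured, `findall` lists the 1 matched substring directly.

['bkvqm8:,bkvqmx']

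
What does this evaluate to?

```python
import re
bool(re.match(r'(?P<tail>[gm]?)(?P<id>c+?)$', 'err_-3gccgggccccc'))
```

`re.match` won't scan ahead — the pattern has to work from the very first character.
Here the pattern fails at index 0, so the call returns None, and `bool(None)` is False.

False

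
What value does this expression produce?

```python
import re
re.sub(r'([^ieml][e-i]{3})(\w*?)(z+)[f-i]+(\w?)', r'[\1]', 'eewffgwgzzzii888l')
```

`\1` in the replacement pulls in group 1's text for each match.

'ee[wffg]88l'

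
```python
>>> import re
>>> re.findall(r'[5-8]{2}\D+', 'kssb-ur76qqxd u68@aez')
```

This matches exactly 2 of a character in [5-8]; then one or more of a non-digit.
Walking the string: at [7:15] → '76qqxd u'; at [15:21] → '68@aez'.
Since nothing is captured, `findall` lists the 2 matched substrings directly.

['76qqxd u', '68@aez']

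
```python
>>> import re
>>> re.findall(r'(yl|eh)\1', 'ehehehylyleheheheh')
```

`\1` is not a pattern — it's the concrete string captured by group 1, re-applied verbatim.
Scanning left to right: at [0:4] match 'eheh', group 1 = 'eh'; at [6:10] match 'ylyl', group 1 = 'yl'; at [10:14] match 'eheh', group 1 = 'eh'; at [14:18] match 'eheh', group 1 = 'eh'.
With a single group, `findall` returns only what that group captured — 4 items.

['eh', 'yl', 'eh', 'eh']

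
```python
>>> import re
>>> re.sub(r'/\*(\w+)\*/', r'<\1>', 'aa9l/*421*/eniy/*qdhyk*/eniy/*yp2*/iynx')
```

'aa9l<421>eniy<qdhyk>eniy<yp2>iynx'

Each match is replaced using the text its own group 1 captured.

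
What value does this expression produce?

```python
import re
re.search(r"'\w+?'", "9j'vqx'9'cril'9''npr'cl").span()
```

(2, 7)

`search` walks the string left to right and returns the first match it finds.
The match spans [2:7] → "'vqx'".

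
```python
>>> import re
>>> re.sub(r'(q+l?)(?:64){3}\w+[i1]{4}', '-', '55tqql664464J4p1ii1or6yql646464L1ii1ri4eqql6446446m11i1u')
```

'55tqql664464J4p1ii1or6y-u'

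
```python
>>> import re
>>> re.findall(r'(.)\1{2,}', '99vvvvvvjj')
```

`\1` is not a pattern — it's the concrete string captured by group 1, re-applied verbatim.
Scanning left to right: at [2:8] match 'vvvvvv', group 1 = 'v'.
`findall` collects group 1 from the one match (1 total).

['v']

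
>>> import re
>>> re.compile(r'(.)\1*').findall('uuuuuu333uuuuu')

['u', '3', 'u']

`\1` has to match the exact text group 1 already captured.
Walking the string: at [0:6] match 'uuuuuu', group 1 = 'u'; at [6:9] match '333', group 1 = '3'; at [9:14] match 'uuuuu', group 1 = 'u'.
One capturing group, so `findall` returns just the captured substring from each match — 3 in all.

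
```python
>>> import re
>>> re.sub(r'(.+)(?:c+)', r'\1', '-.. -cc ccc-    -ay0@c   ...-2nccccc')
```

'-.. -cc ccc-    -ay0@c   ...-2ncccc'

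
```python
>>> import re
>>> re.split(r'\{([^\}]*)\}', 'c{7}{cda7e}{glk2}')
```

['c', '7', '', 'cda7e', '', 'glk2', '']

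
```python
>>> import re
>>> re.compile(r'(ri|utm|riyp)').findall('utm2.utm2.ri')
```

['utm', 'utm', 'ri']

With a single group, `findall` returns only what that group captured — 3 items.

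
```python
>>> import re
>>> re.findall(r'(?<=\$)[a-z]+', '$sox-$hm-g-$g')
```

['sox', 'hm', 'g']

Because the assertion is zero-width, the text it checks is not consumed and won't appear in the result.
Matches: at [1:4] → 'sox'; at [6:8] → 'hm'; at [12:13] → 'g'.
With no groups in the pattern, `findall` gives back each whole match — 3 here.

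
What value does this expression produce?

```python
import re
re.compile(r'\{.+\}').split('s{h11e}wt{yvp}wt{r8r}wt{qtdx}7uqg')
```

['s', '7uqg']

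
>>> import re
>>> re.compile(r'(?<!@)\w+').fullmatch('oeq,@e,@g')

`(?!…)`/`(?<!…)` only lets a position through if the neighbouring text does NOT match; no characters are consumed.
For `fullmatch`, every character of the input must be accounted for by the pattern.
Here there's no way to consume every character, so the call returns None.

None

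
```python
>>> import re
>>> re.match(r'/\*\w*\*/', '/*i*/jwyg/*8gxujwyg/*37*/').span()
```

(0, 5)

`match` is anchored at position 0; if the pattern doesn't fit there, it returns None.
The match spans [0:5] → '/*i*/'.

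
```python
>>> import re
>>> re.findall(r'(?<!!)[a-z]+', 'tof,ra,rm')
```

A negative assertion filters positions out without eating any characters.
With no groups in the pattern, `findall` gives back each whole match — 3 here.

['tof', 'ra', 'rm']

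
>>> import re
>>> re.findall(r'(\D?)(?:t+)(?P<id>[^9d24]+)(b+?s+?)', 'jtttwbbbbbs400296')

With 3 capturing groups, `findall` returns a 3-tuple per match.

[('j', 'wbbbb', 'bs')]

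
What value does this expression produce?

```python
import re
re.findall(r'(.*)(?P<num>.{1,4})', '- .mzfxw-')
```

[('- .mzfxw', '-')]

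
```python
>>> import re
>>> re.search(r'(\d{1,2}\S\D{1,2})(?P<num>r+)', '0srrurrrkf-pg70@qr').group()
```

'0srr'

Pattern: 1 to 2 of a digit, then a non-whitespace character, then 1 to 2 of a non-digit (captured); then one or more of a literal 'r' (captured as 'num').
`re.search` scans for the first position where the pattern succeeds.
The match spans [0:4] → '0srr'.
Captured: group 1 = '0sr', group 2 = 'r'.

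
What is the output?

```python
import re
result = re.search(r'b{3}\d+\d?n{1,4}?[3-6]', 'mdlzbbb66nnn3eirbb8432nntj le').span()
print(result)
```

(4, 13)

The pattern matches exactly 3 of a literal 'b'; then one or more of a digit; then optionally a digit, then 1 to 4 of the literal 'n' (lazy), then a character in [3-6].
Unlike `match`, `search` isn't anchored — it looks for the pattern anywhere in the string.
The match spans [4:13] → 'bbb66nnn3'.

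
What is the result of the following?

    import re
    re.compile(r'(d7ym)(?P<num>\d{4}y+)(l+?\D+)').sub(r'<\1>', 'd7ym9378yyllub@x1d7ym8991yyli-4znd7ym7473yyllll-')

'<d7ym>1<d7ym>4zn<d7ym>'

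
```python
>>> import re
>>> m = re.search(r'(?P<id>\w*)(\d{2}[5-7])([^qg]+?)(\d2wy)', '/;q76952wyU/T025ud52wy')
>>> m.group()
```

'q76952wyU/T025ud52wy'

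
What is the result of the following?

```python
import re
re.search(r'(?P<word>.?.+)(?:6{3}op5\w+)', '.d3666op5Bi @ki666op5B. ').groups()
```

The pattern matches optionally any character, then one or more of any character (captured as 'word'); then exactly 3 of a literal '6', then the literal 'op5', then one or more of a word character (non-capturing group).
`search` walks the string left to right and returns the first match it finds.
The match spans [0:22] → '.d3666op5Bi @ki666op5B'.
Captured: group 1 = '.d3666op5Bi @ki'.

('.d3666op5Bi @ki',)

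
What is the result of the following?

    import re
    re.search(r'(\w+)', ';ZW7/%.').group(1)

The match spans [1:4] → 'ZW7'.
Captured: group 1 = 'ZW7'.

'ZW7'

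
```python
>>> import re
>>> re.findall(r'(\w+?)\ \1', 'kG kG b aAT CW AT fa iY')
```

['kG']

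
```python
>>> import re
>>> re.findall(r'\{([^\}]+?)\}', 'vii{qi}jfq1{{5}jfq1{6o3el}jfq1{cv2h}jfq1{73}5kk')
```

['qi', '{5', '6o3el', 'cv2h', '73']

Because there's exactly one group, `findall` drops the full match and keeps group 1 from each hit.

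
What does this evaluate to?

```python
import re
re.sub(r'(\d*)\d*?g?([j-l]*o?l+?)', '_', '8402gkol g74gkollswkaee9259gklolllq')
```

'_ g__swkaee__q'

Pattern: zero or more of a digit (captured); then zero or more of a digit (lazy), then optionally a literal 'g'; then zero or more of a character in [j-l], then optionally a literal 'o', then one or more of a literal 'l' (lazy) (captured).
Matches: at [0:8] → '8402gkol'; at [10:16] → '74gkol'; at [16:17] → 'l'; at [23:32] → '9259gklol'; at [32:34] → 'll'.
Each match is replaced by '_'.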